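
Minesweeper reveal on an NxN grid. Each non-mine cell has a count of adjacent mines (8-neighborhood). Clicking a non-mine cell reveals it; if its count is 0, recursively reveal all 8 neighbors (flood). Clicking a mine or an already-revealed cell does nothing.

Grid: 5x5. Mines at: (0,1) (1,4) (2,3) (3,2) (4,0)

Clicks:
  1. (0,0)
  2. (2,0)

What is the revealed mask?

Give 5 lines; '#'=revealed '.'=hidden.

Click 1 (0,0) count=1: revealed 1 new [(0,0)] -> total=1
Click 2 (2,0) count=0: revealed 6 new [(1,0) (1,1) (2,0) (2,1) (3,0) (3,1)] -> total=7

Answer: #....
##...
##...
##...
.....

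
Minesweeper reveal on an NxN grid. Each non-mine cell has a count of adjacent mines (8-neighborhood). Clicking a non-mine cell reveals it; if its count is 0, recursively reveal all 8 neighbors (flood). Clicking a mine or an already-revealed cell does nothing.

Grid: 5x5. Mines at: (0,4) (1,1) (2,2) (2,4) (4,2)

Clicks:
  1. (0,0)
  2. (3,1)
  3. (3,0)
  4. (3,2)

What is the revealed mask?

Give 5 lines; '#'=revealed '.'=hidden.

Answer: #....
.....
##...
###..
##...

Derivation:
Click 1 (0,0) count=1: revealed 1 new [(0,0)] -> total=1
Click 2 (3,1) count=2: revealed 1 new [(3,1)] -> total=2
Click 3 (3,0) count=0: revealed 5 new [(2,0) (2,1) (3,0) (4,0) (4,1)] -> total=7
Click 4 (3,2) count=2: revealed 1 new [(3,2)] -> total=8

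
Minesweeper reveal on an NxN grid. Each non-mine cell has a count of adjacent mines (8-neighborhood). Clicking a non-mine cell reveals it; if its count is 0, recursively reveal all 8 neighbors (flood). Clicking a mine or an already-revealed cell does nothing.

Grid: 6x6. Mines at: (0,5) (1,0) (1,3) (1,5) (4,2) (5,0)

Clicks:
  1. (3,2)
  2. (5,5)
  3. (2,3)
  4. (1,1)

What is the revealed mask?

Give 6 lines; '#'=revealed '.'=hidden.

Answer: ......
.#....
...###
..####
...###
...###

Derivation:
Click 1 (3,2) count=1: revealed 1 new [(3,2)] -> total=1
Click 2 (5,5) count=0: revealed 12 new [(2,3) (2,4) (2,5) (3,3) (3,4) (3,5) (4,3) (4,4) (4,5) (5,3) (5,4) (5,5)] -> total=13
Click 3 (2,3) count=1: revealed 0 new [(none)] -> total=13
Click 4 (1,1) count=1: revealed 1 new [(1,1)] -> total=14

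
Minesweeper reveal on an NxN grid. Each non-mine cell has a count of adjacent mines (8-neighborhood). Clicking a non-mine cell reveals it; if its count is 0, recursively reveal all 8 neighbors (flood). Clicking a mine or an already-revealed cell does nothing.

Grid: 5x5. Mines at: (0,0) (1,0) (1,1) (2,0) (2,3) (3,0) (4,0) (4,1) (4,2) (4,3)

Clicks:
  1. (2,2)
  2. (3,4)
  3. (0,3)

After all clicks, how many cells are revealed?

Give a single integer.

Click 1 (2,2) count=2: revealed 1 new [(2,2)] -> total=1
Click 2 (3,4) count=2: revealed 1 new [(3,4)] -> total=2
Click 3 (0,3) count=0: revealed 6 new [(0,2) (0,3) (0,4) (1,2) (1,3) (1,4)] -> total=8

Answer: 8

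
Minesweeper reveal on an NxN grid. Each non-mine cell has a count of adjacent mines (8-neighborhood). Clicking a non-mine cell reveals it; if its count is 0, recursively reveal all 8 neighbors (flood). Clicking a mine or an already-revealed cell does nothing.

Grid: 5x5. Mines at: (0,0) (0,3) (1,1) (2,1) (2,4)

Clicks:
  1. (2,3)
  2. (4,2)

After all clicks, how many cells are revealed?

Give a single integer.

Answer: 11

Derivation:
Click 1 (2,3) count=1: revealed 1 new [(2,3)] -> total=1
Click 2 (4,2) count=0: revealed 10 new [(3,0) (3,1) (3,2) (3,3) (3,4) (4,0) (4,1) (4,2) (4,3) (4,4)] -> total=11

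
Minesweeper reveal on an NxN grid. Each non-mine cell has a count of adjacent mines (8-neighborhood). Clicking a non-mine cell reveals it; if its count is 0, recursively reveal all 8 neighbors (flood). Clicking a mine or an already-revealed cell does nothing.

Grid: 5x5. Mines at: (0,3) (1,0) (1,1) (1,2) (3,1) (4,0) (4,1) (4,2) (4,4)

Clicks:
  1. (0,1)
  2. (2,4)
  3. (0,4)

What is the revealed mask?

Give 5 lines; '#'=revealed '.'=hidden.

Click 1 (0,1) count=3: revealed 1 new [(0,1)] -> total=1
Click 2 (2,4) count=0: revealed 6 new [(1,3) (1,4) (2,3) (2,4) (3,3) (3,4)] -> total=7
Click 3 (0,4) count=1: revealed 1 new [(0,4)] -> total=8

Answer: .#..#
...##
...##
...##
.....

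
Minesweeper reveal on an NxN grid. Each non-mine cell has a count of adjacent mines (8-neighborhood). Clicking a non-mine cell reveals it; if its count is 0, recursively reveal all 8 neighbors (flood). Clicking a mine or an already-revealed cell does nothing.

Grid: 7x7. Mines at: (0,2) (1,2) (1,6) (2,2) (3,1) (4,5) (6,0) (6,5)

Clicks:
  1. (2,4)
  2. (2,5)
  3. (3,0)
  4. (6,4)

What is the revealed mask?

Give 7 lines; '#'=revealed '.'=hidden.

Answer: ...###.
...###.
...###.
#..###.
.......
.......
....#..

Derivation:
Click 1 (2,4) count=0: revealed 12 new [(0,3) (0,4) (0,5) (1,3) (1,4) (1,5) (2,3) (2,4) (2,5) (3,3) (3,4) (3,5)] -> total=12
Click 2 (2,5) count=1: revealed 0 new [(none)] -> total=12
Click 3 (3,0) count=1: revealed 1 new [(3,0)] -> total=13
Click 4 (6,4) count=1: revealed 1 new [(6,4)] -> total=14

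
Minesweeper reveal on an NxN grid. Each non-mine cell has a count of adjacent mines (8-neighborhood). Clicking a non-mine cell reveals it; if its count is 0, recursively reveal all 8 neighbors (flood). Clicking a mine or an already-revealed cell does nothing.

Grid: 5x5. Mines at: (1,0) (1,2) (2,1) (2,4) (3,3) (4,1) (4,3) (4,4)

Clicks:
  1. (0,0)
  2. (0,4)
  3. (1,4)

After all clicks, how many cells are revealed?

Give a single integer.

Answer: 5

Derivation:
Click 1 (0,0) count=1: revealed 1 new [(0,0)] -> total=1
Click 2 (0,4) count=0: revealed 4 new [(0,3) (0,4) (1,3) (1,4)] -> total=5
Click 3 (1,4) count=1: revealed 0 new [(none)] -> total=5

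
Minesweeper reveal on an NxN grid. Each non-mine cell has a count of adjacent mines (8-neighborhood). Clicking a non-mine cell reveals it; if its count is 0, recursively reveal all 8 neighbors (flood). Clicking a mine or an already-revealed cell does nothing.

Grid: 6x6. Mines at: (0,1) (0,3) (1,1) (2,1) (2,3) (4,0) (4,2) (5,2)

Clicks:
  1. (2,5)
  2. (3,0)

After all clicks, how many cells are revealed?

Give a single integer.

Answer: 16

Derivation:
Click 1 (2,5) count=0: revealed 15 new [(0,4) (0,5) (1,4) (1,5) (2,4) (2,5) (3,3) (3,4) (3,5) (4,3) (4,4) (4,5) (5,3) (5,4) (5,5)] -> total=15
Click 2 (3,0) count=2: revealed 1 new [(3,0)] -> total=16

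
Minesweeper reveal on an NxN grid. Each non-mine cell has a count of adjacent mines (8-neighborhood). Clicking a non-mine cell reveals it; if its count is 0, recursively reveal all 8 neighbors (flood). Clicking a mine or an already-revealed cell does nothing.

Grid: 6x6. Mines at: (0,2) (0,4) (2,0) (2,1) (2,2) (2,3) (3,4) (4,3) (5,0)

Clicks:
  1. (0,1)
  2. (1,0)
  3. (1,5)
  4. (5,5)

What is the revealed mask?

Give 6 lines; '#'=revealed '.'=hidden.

Answer: .#....
#....#
......
......
....##
....##

Derivation:
Click 1 (0,1) count=1: revealed 1 new [(0,1)] -> total=1
Click 2 (1,0) count=2: revealed 1 new [(1,0)] -> total=2
Click 3 (1,5) count=1: revealed 1 new [(1,5)] -> total=3
Click 4 (5,5) count=0: revealed 4 new [(4,4) (4,5) (5,4) (5,5)] -> total=7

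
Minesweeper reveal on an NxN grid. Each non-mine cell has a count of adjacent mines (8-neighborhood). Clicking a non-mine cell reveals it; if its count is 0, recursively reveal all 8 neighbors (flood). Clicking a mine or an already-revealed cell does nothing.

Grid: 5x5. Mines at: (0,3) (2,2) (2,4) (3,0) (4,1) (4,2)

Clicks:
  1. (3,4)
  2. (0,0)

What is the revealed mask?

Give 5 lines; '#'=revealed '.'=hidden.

Click 1 (3,4) count=1: revealed 1 new [(3,4)] -> total=1
Click 2 (0,0) count=0: revealed 8 new [(0,0) (0,1) (0,2) (1,0) (1,1) (1,2) (2,0) (2,1)] -> total=9

Answer: ###..
###..
##...
....#
.....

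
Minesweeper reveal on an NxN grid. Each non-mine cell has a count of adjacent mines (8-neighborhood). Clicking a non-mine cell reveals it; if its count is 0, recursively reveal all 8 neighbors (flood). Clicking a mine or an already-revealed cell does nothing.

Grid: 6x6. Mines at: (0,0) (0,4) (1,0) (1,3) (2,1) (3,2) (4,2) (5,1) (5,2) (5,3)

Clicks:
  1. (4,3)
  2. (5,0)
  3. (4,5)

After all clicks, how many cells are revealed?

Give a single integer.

Click 1 (4,3) count=4: revealed 1 new [(4,3)] -> total=1
Click 2 (5,0) count=1: revealed 1 new [(5,0)] -> total=2
Click 3 (4,5) count=0: revealed 12 new [(1,4) (1,5) (2,3) (2,4) (2,5) (3,3) (3,4) (3,5) (4,4) (4,5) (5,4) (5,5)] -> total=14

Answer: 14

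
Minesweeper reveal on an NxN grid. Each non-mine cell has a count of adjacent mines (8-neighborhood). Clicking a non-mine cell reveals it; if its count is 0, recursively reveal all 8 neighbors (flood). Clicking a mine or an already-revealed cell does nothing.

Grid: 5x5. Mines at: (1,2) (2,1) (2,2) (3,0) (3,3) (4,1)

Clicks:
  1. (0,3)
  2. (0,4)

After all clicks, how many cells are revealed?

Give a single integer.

Answer: 6

Derivation:
Click 1 (0,3) count=1: revealed 1 new [(0,3)] -> total=1
Click 2 (0,4) count=0: revealed 5 new [(0,4) (1,3) (1,4) (2,3) (2,4)] -> total=6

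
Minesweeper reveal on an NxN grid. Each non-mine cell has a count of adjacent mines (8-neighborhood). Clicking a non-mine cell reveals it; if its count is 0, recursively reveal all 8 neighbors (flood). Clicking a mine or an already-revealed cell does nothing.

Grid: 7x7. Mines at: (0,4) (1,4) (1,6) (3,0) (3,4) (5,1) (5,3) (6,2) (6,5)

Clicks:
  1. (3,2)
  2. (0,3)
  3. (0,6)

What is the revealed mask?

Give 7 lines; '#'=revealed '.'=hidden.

Click 1 (3,2) count=0: revealed 18 new [(0,0) (0,1) (0,2) (0,3) (1,0) (1,1) (1,2) (1,3) (2,0) (2,1) (2,2) (2,3) (3,1) (3,2) (3,3) (4,1) (4,2) (4,3)] -> total=18
Click 2 (0,3) count=2: revealed 0 new [(none)] -> total=18
Click 3 (0,6) count=1: revealed 1 new [(0,6)] -> total=19

Answer: ####..#
####...
####...
.###...
.###...
.......
.......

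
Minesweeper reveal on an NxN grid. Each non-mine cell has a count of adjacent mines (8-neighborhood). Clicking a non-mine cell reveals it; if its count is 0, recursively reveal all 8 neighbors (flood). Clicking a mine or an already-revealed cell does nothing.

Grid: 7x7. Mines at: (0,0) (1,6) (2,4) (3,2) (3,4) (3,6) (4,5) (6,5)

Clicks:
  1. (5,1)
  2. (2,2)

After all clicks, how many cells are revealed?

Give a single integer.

Answer: 22

Derivation:
Click 1 (5,1) count=0: revealed 21 new [(1,0) (1,1) (2,0) (2,1) (3,0) (3,1) (4,0) (4,1) (4,2) (4,3) (4,4) (5,0) (5,1) (5,2) (5,3) (5,4) (6,0) (6,1) (6,2) (6,3) (6,4)] -> total=21
Click 2 (2,2) count=1: revealed 1 new [(2,2)] -> total=22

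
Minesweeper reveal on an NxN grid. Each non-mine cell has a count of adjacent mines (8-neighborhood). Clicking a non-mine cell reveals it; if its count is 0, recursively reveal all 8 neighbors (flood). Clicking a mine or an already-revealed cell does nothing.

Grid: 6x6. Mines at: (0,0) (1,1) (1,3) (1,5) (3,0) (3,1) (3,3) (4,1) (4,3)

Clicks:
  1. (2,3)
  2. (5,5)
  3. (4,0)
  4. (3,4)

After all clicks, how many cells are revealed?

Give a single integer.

Click 1 (2,3) count=2: revealed 1 new [(2,3)] -> total=1
Click 2 (5,5) count=0: revealed 8 new [(2,4) (2,5) (3,4) (3,5) (4,4) (4,5) (5,4) (5,5)] -> total=9
Click 3 (4,0) count=3: revealed 1 new [(4,0)] -> total=10
Click 4 (3,4) count=2: revealed 0 new [(none)] -> total=10

Answer: 10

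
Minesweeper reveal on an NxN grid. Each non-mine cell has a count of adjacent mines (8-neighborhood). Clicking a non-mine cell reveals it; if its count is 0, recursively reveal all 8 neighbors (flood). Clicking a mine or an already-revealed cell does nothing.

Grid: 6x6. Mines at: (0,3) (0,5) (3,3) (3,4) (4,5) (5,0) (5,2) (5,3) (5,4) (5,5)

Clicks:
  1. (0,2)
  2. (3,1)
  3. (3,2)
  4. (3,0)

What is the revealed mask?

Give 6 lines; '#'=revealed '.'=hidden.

Answer: ###...
###...
###...
###...
###...
......

Derivation:
Click 1 (0,2) count=1: revealed 1 new [(0,2)] -> total=1
Click 2 (3,1) count=0: revealed 14 new [(0,0) (0,1) (1,0) (1,1) (1,2) (2,0) (2,1) (2,2) (3,0) (3,1) (3,2) (4,0) (4,1) (4,2)] -> total=15
Click 3 (3,2) count=1: revealed 0 new [(none)] -> total=15
Click 4 (3,0) count=0: revealed 0 new [(none)] -> total=15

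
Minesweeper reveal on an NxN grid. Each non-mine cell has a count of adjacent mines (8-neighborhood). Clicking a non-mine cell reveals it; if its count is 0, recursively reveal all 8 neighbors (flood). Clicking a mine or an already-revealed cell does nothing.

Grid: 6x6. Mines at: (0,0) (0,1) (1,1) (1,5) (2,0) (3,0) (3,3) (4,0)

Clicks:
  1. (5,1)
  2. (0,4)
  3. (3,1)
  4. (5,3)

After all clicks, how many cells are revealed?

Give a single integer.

Click 1 (5,1) count=1: revealed 1 new [(5,1)] -> total=1
Click 2 (0,4) count=1: revealed 1 new [(0,4)] -> total=2
Click 3 (3,1) count=3: revealed 1 new [(3,1)] -> total=3
Click 4 (5,3) count=0: revealed 13 new [(2,4) (2,5) (3,4) (3,5) (4,1) (4,2) (4,3) (4,4) (4,5) (5,2) (5,3) (5,4) (5,5)] -> total=16

Answer: 16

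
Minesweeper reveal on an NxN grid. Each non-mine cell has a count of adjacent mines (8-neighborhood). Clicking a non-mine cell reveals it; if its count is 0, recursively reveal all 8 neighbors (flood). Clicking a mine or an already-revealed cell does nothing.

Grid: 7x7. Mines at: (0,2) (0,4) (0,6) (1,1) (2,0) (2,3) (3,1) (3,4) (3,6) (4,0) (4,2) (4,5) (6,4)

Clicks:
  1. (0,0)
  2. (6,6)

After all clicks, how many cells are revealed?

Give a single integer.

Click 1 (0,0) count=1: revealed 1 new [(0,0)] -> total=1
Click 2 (6,6) count=0: revealed 4 new [(5,5) (5,6) (6,5) (6,6)] -> total=5

Answer: 5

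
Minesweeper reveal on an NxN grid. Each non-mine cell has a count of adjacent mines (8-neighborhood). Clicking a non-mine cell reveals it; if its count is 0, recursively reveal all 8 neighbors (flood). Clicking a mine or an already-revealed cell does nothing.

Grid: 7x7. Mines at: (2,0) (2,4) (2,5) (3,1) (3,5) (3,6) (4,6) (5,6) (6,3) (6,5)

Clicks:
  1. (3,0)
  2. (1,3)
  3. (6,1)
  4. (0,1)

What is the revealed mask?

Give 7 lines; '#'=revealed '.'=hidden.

Answer: #######
#######
.###...
#......
###....
###....
###....

Derivation:
Click 1 (3,0) count=2: revealed 1 new [(3,0)] -> total=1
Click 2 (1,3) count=1: revealed 1 new [(1,3)] -> total=2
Click 3 (6,1) count=0: revealed 9 new [(4,0) (4,1) (4,2) (5,0) (5,1) (5,2) (6,0) (6,1) (6,2)] -> total=11
Click 4 (0,1) count=0: revealed 16 new [(0,0) (0,1) (0,2) (0,3) (0,4) (0,5) (0,6) (1,0) (1,1) (1,2) (1,4) (1,5) (1,6) (2,1) (2,2) (2,3)] -> total=27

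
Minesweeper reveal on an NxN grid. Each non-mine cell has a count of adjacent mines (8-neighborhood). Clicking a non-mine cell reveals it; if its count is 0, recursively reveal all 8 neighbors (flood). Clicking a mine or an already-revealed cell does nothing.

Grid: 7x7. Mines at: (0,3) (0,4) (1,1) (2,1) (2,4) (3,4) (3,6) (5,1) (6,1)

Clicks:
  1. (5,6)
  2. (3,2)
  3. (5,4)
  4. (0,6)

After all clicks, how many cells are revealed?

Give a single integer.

Click 1 (5,6) count=0: revealed 15 new [(4,2) (4,3) (4,4) (4,5) (4,6) (5,2) (5,3) (5,4) (5,5) (5,6) (6,2) (6,3) (6,4) (6,5) (6,6)] -> total=15
Click 2 (3,2) count=1: revealed 1 new [(3,2)] -> total=16
Click 3 (5,4) count=0: revealed 0 new [(none)] -> total=16
Click 4 (0,6) count=0: revealed 6 new [(0,5) (0,6) (1,5) (1,6) (2,5) (2,6)] -> total=22

Answer: 22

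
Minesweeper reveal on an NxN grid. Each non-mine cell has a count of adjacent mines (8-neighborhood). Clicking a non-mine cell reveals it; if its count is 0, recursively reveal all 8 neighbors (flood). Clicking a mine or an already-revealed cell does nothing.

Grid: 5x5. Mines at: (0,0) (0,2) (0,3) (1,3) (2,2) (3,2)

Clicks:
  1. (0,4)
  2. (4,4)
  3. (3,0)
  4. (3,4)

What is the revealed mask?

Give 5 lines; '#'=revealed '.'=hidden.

Click 1 (0,4) count=2: revealed 1 new [(0,4)] -> total=1
Click 2 (4,4) count=0: revealed 6 new [(2,3) (2,4) (3,3) (3,4) (4,3) (4,4)] -> total=7
Click 3 (3,0) count=0: revealed 8 new [(1,0) (1,1) (2,0) (2,1) (3,0) (3,1) (4,0) (4,1)] -> total=15
Click 4 (3,4) count=0: revealed 0 new [(none)] -> total=15

Answer: ....#
##...
##.##
##.##
##.##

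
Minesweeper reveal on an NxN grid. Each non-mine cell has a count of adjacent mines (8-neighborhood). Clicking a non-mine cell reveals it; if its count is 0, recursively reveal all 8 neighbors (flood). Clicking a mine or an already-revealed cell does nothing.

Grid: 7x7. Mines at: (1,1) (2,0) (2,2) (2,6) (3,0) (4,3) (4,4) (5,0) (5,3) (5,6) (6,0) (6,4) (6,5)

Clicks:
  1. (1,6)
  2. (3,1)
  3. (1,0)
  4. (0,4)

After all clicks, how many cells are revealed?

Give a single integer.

Click 1 (1,6) count=1: revealed 1 new [(1,6)] -> total=1
Click 2 (3,1) count=3: revealed 1 new [(3,1)] -> total=2
Click 3 (1,0) count=2: revealed 1 new [(1,0)] -> total=3
Click 4 (0,4) count=0: revealed 15 new [(0,2) (0,3) (0,4) (0,5) (0,6) (1,2) (1,3) (1,4) (1,5) (2,3) (2,4) (2,5) (3,3) (3,4) (3,5)] -> total=18

Answer: 18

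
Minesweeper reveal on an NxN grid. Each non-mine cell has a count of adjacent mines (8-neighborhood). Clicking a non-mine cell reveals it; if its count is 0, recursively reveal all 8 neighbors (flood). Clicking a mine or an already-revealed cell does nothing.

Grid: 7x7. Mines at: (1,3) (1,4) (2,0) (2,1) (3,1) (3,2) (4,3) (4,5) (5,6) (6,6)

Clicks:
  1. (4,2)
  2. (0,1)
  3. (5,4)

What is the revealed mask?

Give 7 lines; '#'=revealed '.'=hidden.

Click 1 (4,2) count=3: revealed 1 new [(4,2)] -> total=1
Click 2 (0,1) count=0: revealed 6 new [(0,0) (0,1) (0,2) (1,0) (1,1) (1,2)] -> total=7
Click 3 (5,4) count=2: revealed 1 new [(5,4)] -> total=8

Answer: ###....
###....
.......
.......
..#....
....#..
.......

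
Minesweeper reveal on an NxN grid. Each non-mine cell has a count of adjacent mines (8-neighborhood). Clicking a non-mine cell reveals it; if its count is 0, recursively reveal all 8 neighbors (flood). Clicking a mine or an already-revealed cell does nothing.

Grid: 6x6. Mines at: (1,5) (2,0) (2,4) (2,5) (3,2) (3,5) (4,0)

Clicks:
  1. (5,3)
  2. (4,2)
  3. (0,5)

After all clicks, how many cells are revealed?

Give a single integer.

Answer: 11

Derivation:
Click 1 (5,3) count=0: revealed 10 new [(4,1) (4,2) (4,3) (4,4) (4,5) (5,1) (5,2) (5,3) (5,4) (5,5)] -> total=10
Click 2 (4,2) count=1: revealed 0 new [(none)] -> total=10
Click 3 (0,5) count=1: revealed 1 new [(0,5)] -> total=11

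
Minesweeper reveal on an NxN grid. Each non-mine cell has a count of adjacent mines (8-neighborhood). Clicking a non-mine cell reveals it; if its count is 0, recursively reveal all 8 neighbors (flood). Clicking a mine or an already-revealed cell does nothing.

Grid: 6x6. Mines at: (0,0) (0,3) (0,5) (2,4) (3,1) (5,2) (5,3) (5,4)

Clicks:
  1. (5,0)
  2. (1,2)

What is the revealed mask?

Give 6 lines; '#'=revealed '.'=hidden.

Answer: ......
..#...
......
......
##....
##....

Derivation:
Click 1 (5,0) count=0: revealed 4 new [(4,0) (4,1) (5,0) (5,1)] -> total=4
Click 2 (1,2) count=1: revealed 1 new [(1,2)] -> total=5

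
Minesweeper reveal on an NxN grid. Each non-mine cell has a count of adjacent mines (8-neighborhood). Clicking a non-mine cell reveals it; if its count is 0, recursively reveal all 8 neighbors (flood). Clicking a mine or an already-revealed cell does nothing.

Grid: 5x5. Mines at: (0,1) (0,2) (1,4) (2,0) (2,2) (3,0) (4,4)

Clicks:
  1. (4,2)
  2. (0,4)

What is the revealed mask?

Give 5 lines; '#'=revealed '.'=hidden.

Click 1 (4,2) count=0: revealed 6 new [(3,1) (3,2) (3,3) (4,1) (4,2) (4,3)] -> total=6
Click 2 (0,4) count=1: revealed 1 new [(0,4)] -> total=7

Answer: ....#
.....
.....
.###.
.###.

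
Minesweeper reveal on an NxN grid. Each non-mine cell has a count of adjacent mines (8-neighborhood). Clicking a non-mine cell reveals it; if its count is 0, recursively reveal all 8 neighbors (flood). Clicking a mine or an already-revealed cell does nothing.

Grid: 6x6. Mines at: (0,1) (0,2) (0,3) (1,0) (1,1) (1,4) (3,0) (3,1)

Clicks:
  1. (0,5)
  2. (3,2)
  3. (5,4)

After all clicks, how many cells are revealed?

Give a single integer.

Answer: 21

Derivation:
Click 1 (0,5) count=1: revealed 1 new [(0,5)] -> total=1
Click 2 (3,2) count=1: revealed 1 new [(3,2)] -> total=2
Click 3 (5,4) count=0: revealed 19 new [(2,2) (2,3) (2,4) (2,5) (3,3) (3,4) (3,5) (4,0) (4,1) (4,2) (4,3) (4,4) (4,5) (5,0) (5,1) (5,2) (5,3) (5,4) (5,5)] -> total=21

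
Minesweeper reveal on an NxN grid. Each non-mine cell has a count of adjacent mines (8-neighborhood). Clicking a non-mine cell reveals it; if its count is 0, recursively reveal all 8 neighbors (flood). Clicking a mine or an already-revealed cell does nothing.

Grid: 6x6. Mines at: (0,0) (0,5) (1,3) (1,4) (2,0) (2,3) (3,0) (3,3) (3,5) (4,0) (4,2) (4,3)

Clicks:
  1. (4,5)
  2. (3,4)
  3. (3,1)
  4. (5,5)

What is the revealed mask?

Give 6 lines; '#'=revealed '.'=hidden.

Answer: ......
......
......
.#..#.
....##
....##

Derivation:
Click 1 (4,5) count=1: revealed 1 new [(4,5)] -> total=1
Click 2 (3,4) count=4: revealed 1 new [(3,4)] -> total=2
Click 3 (3,1) count=4: revealed 1 new [(3,1)] -> total=3
Click 4 (5,5) count=0: revealed 3 new [(4,4) (5,4) (5,5)] -> total=6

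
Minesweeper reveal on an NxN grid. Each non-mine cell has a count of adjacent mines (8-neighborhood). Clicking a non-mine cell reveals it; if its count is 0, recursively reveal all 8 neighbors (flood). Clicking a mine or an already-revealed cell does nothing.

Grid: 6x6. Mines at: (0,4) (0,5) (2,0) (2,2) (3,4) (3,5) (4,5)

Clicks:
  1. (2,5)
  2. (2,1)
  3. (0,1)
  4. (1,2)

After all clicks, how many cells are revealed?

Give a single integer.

Click 1 (2,5) count=2: revealed 1 new [(2,5)] -> total=1
Click 2 (2,1) count=2: revealed 1 new [(2,1)] -> total=2
Click 3 (0,1) count=0: revealed 8 new [(0,0) (0,1) (0,2) (0,3) (1,0) (1,1) (1,2) (1,3)] -> total=10
Click 4 (1,2) count=1: revealed 0 new [(none)] -> total=10

Answer: 10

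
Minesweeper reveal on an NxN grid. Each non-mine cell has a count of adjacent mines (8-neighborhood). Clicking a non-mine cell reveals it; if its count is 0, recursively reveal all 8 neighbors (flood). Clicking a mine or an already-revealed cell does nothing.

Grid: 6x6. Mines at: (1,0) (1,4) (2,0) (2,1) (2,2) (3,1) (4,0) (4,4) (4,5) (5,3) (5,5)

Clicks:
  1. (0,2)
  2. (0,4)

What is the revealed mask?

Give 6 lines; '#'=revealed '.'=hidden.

Answer: .####.
.###..
......
......
......
......

Derivation:
Click 1 (0,2) count=0: revealed 6 new [(0,1) (0,2) (0,3) (1,1) (1,2) (1,3)] -> total=6
Click 2 (0,4) count=1: revealed 1 new [(0,4)] -> total=7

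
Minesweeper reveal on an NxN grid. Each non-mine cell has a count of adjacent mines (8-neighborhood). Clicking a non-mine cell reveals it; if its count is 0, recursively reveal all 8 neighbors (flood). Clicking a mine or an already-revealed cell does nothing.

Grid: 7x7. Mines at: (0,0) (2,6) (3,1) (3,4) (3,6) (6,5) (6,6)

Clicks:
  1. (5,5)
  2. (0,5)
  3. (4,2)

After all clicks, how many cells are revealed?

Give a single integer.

Answer: 19

Derivation:
Click 1 (5,5) count=2: revealed 1 new [(5,5)] -> total=1
Click 2 (0,5) count=0: revealed 17 new [(0,1) (0,2) (0,3) (0,4) (0,5) (0,6) (1,1) (1,2) (1,3) (1,4) (1,5) (1,6) (2,1) (2,2) (2,3) (2,4) (2,5)] -> total=18
Click 3 (4,2) count=1: revealed 1 new [(4,2)] -> total=19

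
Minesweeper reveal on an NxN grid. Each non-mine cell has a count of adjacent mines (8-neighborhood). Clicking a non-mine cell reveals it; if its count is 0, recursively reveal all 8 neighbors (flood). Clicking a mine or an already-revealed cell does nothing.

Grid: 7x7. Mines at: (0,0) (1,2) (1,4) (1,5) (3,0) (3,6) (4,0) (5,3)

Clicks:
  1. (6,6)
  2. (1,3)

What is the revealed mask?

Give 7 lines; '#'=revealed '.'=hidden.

Click 1 (6,6) count=0: revealed 9 new [(4,4) (4,5) (4,6) (5,4) (5,5) (5,6) (6,4) (6,5) (6,6)] -> total=9
Click 2 (1,3) count=2: revealed 1 new [(1,3)] -> total=10

Answer: .......
...#...
.......
.......
....###
....###
....###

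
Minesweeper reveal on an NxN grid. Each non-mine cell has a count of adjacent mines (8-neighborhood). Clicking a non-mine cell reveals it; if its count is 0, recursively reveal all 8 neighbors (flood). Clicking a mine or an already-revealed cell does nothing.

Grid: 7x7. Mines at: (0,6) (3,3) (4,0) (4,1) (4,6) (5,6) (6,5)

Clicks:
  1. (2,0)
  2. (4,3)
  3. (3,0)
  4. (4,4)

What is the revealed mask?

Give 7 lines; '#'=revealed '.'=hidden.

Answer: ######.
#######
#######
###.###
...##..
.......
.......

Derivation:
Click 1 (2,0) count=0: revealed 26 new [(0,0) (0,1) (0,2) (0,3) (0,4) (0,5) (1,0) (1,1) (1,2) (1,3) (1,4) (1,5) (1,6) (2,0) (2,1) (2,2) (2,3) (2,4) (2,5) (2,6) (3,0) (3,1) (3,2) (3,4) (3,5) (3,6)] -> total=26
Click 2 (4,3) count=1: revealed 1 new [(4,3)] -> total=27
Click 3 (3,0) count=2: revealed 0 new [(none)] -> total=27
Click 4 (4,4) count=1: revealed 1 new [(4,4)] -> total=28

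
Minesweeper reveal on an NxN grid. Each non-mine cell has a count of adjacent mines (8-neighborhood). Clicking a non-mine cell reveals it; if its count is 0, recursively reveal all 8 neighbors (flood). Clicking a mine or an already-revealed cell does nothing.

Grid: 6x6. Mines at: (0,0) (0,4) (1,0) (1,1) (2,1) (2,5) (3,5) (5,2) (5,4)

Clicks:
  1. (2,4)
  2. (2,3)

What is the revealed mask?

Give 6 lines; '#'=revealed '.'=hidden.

Answer: ......
..###.
..###.
..###.
..###.
......

Derivation:
Click 1 (2,4) count=2: revealed 1 new [(2,4)] -> total=1
Click 2 (2,3) count=0: revealed 11 new [(1,2) (1,3) (1,4) (2,2) (2,3) (3,2) (3,3) (3,4) (4,2) (4,3) (4,4)] -> total=12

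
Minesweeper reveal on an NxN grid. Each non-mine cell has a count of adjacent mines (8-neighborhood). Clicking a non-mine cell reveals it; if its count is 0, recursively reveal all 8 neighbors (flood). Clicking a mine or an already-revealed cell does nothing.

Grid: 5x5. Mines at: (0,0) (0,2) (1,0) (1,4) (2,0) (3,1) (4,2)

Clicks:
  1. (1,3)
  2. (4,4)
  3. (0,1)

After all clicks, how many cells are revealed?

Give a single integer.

Answer: 8

Derivation:
Click 1 (1,3) count=2: revealed 1 new [(1,3)] -> total=1
Click 2 (4,4) count=0: revealed 6 new [(2,3) (2,4) (3,3) (3,4) (4,3) (4,4)] -> total=7
Click 3 (0,1) count=3: revealed 1 new [(0,1)] -> total=8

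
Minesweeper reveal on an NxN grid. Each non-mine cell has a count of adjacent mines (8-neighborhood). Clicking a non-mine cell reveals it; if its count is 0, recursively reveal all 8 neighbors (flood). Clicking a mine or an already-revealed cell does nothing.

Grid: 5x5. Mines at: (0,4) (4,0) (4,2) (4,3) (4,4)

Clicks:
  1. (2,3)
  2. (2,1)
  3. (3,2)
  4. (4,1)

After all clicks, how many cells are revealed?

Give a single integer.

Answer: 20

Derivation:
Click 1 (2,3) count=0: revealed 19 new [(0,0) (0,1) (0,2) (0,3) (1,0) (1,1) (1,2) (1,3) (1,4) (2,0) (2,1) (2,2) (2,3) (2,4) (3,0) (3,1) (3,2) (3,3) (3,4)] -> total=19
Click 2 (2,1) count=0: revealed 0 new [(none)] -> total=19
Click 3 (3,2) count=2: revealed 0 new [(none)] -> total=19
Click 4 (4,1) count=2: revealed 1 new [(4,1)] -> total=20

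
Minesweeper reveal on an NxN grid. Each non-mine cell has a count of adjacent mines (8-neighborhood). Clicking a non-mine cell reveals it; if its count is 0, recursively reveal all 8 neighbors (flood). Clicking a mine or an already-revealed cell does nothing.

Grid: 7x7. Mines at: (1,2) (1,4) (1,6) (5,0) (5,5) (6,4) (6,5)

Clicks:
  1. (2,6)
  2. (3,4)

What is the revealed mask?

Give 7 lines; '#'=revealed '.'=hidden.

Answer: ##.....
##.....
#######
#######
#######
.####..
.###...

Derivation:
Click 1 (2,6) count=1: revealed 1 new [(2,6)] -> total=1
Click 2 (3,4) count=0: revealed 31 new [(0,0) (0,1) (1,0) (1,1) (2,0) (2,1) (2,2) (2,3) (2,4) (2,5) (3,0) (3,1) (3,2) (3,3) (3,4) (3,5) (3,6) (4,0) (4,1) (4,2) (4,3) (4,4) (4,5) (4,6) (5,1) (5,2) (5,3) (5,4) (6,1) (6,2) (6,3)] -> total=32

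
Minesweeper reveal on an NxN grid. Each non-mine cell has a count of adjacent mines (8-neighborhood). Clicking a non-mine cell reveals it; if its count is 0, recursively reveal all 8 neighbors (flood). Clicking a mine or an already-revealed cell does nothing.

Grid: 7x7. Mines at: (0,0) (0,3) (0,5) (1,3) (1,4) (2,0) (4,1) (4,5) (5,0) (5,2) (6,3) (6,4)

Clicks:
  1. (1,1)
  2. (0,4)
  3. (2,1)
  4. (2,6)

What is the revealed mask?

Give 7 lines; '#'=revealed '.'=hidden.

Answer: ....#..
.#...##
.#...##
.....##
.......
.......
.......

Derivation:
Click 1 (1,1) count=2: revealed 1 new [(1,1)] -> total=1
Click 2 (0,4) count=4: revealed 1 new [(0,4)] -> total=2
Click 3 (2,1) count=1: revealed 1 new [(2,1)] -> total=3
Click 4 (2,6) count=0: revealed 6 new [(1,5) (1,6) (2,5) (2,6) (3,5) (3,6)] -> total=9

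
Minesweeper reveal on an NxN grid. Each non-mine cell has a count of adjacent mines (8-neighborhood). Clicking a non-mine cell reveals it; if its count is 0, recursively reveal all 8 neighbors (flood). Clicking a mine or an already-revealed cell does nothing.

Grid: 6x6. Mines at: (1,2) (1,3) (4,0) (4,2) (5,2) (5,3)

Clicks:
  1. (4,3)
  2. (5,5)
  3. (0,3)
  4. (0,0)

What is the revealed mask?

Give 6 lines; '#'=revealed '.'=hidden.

Answer: ##.###
##..##
##.###
##.###
...###
....##

Derivation:
Click 1 (4,3) count=3: revealed 1 new [(4,3)] -> total=1
Click 2 (5,5) count=0: revealed 14 new [(0,4) (0,5) (1,4) (1,5) (2,3) (2,4) (2,5) (3,3) (3,4) (3,5) (4,4) (4,5) (5,4) (5,5)] -> total=15
Click 3 (0,3) count=2: revealed 1 new [(0,3)] -> total=16
Click 4 (0,0) count=0: revealed 8 new [(0,0) (0,1) (1,0) (1,1) (2,0) (2,1) (3,0) (3,1)] -> total=24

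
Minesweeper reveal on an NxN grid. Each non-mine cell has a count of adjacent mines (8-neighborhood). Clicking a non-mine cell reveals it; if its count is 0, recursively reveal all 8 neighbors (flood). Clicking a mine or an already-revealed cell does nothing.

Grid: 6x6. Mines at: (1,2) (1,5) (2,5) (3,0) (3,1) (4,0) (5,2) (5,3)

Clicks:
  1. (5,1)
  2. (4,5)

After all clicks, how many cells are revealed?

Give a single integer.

Answer: 7

Derivation:
Click 1 (5,1) count=2: revealed 1 new [(5,1)] -> total=1
Click 2 (4,5) count=0: revealed 6 new [(3,4) (3,5) (4,4) (4,5) (5,4) (5,5)] -> total=7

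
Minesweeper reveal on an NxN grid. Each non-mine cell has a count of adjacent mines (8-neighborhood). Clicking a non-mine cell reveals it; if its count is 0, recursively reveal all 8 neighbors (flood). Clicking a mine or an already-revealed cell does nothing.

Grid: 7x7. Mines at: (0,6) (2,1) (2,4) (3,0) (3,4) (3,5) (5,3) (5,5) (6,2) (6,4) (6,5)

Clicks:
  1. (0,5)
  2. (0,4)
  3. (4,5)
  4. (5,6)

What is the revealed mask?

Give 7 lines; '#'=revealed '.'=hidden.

Click 1 (0,5) count=1: revealed 1 new [(0,5)] -> total=1
Click 2 (0,4) count=0: revealed 11 new [(0,0) (0,1) (0,2) (0,3) (0,4) (1,0) (1,1) (1,2) (1,3) (1,4) (1,5)] -> total=12
Click 3 (4,5) count=3: revealed 1 new [(4,5)] -> total=13
Click 4 (5,6) count=2: revealed 1 new [(5,6)] -> total=14

Answer: ######.
######.
.......
.......
.....#.
......#
.......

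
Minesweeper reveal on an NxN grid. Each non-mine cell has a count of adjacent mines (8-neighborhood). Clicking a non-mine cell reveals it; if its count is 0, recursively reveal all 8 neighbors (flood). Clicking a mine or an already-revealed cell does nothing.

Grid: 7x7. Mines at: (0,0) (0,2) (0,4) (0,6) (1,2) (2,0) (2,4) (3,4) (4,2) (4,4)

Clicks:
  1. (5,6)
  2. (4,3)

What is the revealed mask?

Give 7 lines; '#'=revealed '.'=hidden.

Answer: .......
.....##
.....##
##...##
##.#.##
#######
#######

Derivation:
Click 1 (5,6) count=0: revealed 26 new [(1,5) (1,6) (2,5) (2,6) (3,0) (3,1) (3,5) (3,6) (4,0) (4,1) (4,5) (4,6) (5,0) (5,1) (5,2) (5,3) (5,4) (5,5) (5,6) (6,0) (6,1) (6,2) (6,3) (6,4) (6,5) (6,6)] -> total=26
Click 2 (4,3) count=3: revealed 1 new [(4,3)] -> total=27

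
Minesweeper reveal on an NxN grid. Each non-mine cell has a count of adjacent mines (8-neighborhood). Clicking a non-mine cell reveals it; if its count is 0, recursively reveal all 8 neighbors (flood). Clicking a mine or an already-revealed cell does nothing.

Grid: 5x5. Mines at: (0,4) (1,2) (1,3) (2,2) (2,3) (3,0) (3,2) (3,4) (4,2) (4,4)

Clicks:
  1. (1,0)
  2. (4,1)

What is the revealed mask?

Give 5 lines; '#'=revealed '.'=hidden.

Click 1 (1,0) count=0: revealed 6 new [(0,0) (0,1) (1,0) (1,1) (2,0) (2,1)] -> total=6
Click 2 (4,1) count=3: revealed 1 new [(4,1)] -> total=7

Answer: ##...
##...
##...
.....
.#...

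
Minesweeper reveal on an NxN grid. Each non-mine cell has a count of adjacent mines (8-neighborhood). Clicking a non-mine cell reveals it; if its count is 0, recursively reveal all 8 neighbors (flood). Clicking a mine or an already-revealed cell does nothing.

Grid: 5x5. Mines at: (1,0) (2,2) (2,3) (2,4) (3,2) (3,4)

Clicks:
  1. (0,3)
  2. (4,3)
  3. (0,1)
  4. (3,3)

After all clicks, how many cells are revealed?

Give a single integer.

Answer: 10

Derivation:
Click 1 (0,3) count=0: revealed 8 new [(0,1) (0,2) (0,3) (0,4) (1,1) (1,2) (1,3) (1,4)] -> total=8
Click 2 (4,3) count=2: revealed 1 new [(4,3)] -> total=9
Click 3 (0,1) count=1: revealed 0 new [(none)] -> total=9
Click 4 (3,3) count=5: revealed 1 new [(3,3)] -> total=10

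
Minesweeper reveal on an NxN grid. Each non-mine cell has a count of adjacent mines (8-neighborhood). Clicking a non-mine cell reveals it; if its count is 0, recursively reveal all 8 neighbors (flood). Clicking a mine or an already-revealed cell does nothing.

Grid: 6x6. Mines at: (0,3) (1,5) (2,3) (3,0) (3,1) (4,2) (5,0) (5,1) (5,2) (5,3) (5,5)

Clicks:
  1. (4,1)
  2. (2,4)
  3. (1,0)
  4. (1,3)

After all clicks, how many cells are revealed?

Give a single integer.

Click 1 (4,1) count=6: revealed 1 new [(4,1)] -> total=1
Click 2 (2,4) count=2: revealed 1 new [(2,4)] -> total=2
Click 3 (1,0) count=0: revealed 9 new [(0,0) (0,1) (0,2) (1,0) (1,1) (1,2) (2,0) (2,1) (2,2)] -> total=11
Click 4 (1,3) count=2: revealed 1 new [(1,3)] -> total=12

Answer: 12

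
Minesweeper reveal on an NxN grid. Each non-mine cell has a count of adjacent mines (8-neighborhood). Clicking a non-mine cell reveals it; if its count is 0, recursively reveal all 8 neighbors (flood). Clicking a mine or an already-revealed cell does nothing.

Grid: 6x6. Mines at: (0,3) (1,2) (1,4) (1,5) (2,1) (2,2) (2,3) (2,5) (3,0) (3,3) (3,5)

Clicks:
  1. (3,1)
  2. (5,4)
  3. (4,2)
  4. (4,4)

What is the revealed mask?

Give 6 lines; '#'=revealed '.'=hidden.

Answer: ......
......
......
.#....
######
######

Derivation:
Click 1 (3,1) count=3: revealed 1 new [(3,1)] -> total=1
Click 2 (5,4) count=0: revealed 12 new [(4,0) (4,1) (4,2) (4,3) (4,4) (4,5) (5,0) (5,1) (5,2) (5,3) (5,4) (5,5)] -> total=13
Click 3 (4,2) count=1: revealed 0 new [(none)] -> total=13
Click 4 (4,4) count=2: revealed 0 new [(none)] -> total=13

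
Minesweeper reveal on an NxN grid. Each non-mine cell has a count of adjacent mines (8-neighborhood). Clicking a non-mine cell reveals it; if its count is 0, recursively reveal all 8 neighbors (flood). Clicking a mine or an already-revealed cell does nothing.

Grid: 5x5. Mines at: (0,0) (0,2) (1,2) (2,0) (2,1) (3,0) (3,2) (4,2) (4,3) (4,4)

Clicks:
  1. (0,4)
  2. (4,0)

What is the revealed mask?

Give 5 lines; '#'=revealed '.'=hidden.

Answer: ...##
...##
...##
...##
#....

Derivation:
Click 1 (0,4) count=0: revealed 8 new [(0,3) (0,4) (1,3) (1,4) (2,3) (2,4) (3,3) (3,4)] -> total=8
Click 2 (4,0) count=1: revealed 1 new [(4,0)] -> total=9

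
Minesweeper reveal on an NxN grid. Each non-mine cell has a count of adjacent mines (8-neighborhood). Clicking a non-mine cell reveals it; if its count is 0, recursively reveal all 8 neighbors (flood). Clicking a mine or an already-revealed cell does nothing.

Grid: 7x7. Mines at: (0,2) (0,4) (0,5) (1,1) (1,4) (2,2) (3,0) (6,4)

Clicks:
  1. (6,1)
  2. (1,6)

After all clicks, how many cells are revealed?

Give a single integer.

Click 1 (6,1) count=0: revealed 32 new [(1,5) (1,6) (2,3) (2,4) (2,5) (2,6) (3,1) (3,2) (3,3) (3,4) (3,5) (3,6) (4,0) (4,1) (4,2) (4,3) (4,4) (4,5) (4,6) (5,0) (5,1) (5,2) (5,3) (5,4) (5,5) (5,6) (6,0) (6,1) (6,2) (6,3) (6,5) (6,6)] -> total=32
Click 2 (1,6) count=1: revealed 0 new [(none)] -> total=32

Answer: 32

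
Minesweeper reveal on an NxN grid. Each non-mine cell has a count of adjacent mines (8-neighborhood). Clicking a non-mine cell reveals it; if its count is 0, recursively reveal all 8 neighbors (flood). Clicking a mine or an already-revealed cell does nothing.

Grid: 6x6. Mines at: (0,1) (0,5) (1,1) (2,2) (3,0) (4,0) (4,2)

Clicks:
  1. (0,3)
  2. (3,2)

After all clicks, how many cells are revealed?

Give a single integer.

Click 1 (0,3) count=0: revealed 6 new [(0,2) (0,3) (0,4) (1,2) (1,3) (1,4)] -> total=6
Click 2 (3,2) count=2: revealed 1 new [(3,2)] -> total=7

Answer: 7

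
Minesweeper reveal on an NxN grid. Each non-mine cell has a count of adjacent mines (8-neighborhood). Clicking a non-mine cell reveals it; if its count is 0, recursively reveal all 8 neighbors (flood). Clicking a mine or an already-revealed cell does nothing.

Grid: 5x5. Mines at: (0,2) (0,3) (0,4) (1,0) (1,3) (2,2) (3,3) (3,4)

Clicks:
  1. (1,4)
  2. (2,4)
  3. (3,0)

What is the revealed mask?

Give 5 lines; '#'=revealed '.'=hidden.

Click 1 (1,4) count=3: revealed 1 new [(1,4)] -> total=1
Click 2 (2,4) count=3: revealed 1 new [(2,4)] -> total=2
Click 3 (3,0) count=0: revealed 8 new [(2,0) (2,1) (3,0) (3,1) (3,2) (4,0) (4,1) (4,2)] -> total=10

Answer: .....
....#
##..#
###..
###..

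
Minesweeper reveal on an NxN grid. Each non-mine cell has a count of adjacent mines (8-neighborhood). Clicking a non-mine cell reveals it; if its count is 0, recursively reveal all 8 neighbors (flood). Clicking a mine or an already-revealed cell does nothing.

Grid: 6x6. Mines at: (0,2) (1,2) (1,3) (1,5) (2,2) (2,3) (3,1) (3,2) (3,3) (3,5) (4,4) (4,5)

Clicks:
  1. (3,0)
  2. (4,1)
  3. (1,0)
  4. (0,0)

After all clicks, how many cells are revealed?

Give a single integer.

Click 1 (3,0) count=1: revealed 1 new [(3,0)] -> total=1
Click 2 (4,1) count=2: revealed 1 new [(4,1)] -> total=2
Click 3 (1,0) count=0: revealed 6 new [(0,0) (0,1) (1,0) (1,1) (2,0) (2,1)] -> total=8
Click 4 (0,0) count=0: revealed 0 new [(none)] -> total=8

Answer: 8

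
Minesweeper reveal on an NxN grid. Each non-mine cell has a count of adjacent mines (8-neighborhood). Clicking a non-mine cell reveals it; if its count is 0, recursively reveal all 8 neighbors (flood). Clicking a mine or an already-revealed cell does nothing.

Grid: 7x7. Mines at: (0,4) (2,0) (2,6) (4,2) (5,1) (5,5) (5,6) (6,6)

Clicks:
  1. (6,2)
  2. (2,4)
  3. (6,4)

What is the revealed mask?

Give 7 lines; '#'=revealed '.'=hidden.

Click 1 (6,2) count=1: revealed 1 new [(6,2)] -> total=1
Click 2 (2,4) count=0: revealed 23 new [(0,0) (0,1) (0,2) (0,3) (1,0) (1,1) (1,2) (1,3) (1,4) (1,5) (2,1) (2,2) (2,3) (2,4) (2,5) (3,1) (3,2) (3,3) (3,4) (3,5) (4,3) (4,4) (4,5)] -> total=24
Click 3 (6,4) count=1: revealed 1 new [(6,4)] -> total=25

Answer: ####...
######.
.#####.
.#####.
...###.
.......
..#.#..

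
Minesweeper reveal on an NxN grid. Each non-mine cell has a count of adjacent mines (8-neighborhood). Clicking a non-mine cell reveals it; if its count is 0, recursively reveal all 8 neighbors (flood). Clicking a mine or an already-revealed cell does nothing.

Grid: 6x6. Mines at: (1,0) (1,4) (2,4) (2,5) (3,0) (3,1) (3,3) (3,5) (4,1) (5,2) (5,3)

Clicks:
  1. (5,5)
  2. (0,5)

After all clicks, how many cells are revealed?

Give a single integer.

Answer: 5

Derivation:
Click 1 (5,5) count=0: revealed 4 new [(4,4) (4,5) (5,4) (5,5)] -> total=4
Click 2 (0,5) count=1: revealed 1 new [(0,5)] -> total=5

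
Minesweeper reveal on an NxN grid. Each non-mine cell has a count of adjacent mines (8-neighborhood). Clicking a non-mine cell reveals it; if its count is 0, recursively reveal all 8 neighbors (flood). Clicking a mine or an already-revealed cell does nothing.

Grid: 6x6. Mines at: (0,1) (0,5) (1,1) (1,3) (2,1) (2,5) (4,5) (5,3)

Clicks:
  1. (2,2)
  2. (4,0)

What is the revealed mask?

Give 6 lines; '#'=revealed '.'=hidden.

Click 1 (2,2) count=3: revealed 1 new [(2,2)] -> total=1
Click 2 (4,0) count=0: revealed 9 new [(3,0) (3,1) (3,2) (4,0) (4,1) (4,2) (5,0) (5,1) (5,2)] -> total=10

Answer: ......
......
..#...
###...
###...
###...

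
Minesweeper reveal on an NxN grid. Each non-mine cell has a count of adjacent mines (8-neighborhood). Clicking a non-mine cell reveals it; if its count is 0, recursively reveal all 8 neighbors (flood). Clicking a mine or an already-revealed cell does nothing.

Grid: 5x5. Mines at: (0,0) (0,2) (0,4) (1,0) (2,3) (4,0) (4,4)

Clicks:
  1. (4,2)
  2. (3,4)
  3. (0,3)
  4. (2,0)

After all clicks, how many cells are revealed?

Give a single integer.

Click 1 (4,2) count=0: revealed 6 new [(3,1) (3,2) (3,3) (4,1) (4,2) (4,3)] -> total=6
Click 2 (3,4) count=2: revealed 1 new [(3,4)] -> total=7
Click 3 (0,3) count=2: revealed 1 new [(0,3)] -> total=8
Click 4 (2,0) count=1: revealed 1 new [(2,0)] -> total=9

Answer: 9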